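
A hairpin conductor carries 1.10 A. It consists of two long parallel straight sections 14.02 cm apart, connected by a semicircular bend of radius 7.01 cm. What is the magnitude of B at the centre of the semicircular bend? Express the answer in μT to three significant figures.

The semicircular arc contributes B_arc = μ₀I·π/(4πR) = μ₀I/(4R) = 4.93×10⁻⁶ T.
Each semi-infinite lead is at perpendicular distance R = 0.0701 m from the centre, with the perpendicular foot at its near end, so it contributes μ₀I/(4πR); both point the same way, together 3.14×10⁻⁶ T.
Arc and leads all point the same direction: B = 4.93×10⁻⁶ + 3.14×10⁻⁶ = 8.07×10⁻⁶ T.

B ≈ 8.07 μT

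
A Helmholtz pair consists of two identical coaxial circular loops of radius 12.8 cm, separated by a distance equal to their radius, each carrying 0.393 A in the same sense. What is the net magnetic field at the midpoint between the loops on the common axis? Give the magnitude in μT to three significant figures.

B ≈ 2.76 μT

Each loop contributes B = μ₀IR²/[2(R²+z²)^(3/2)] on the axis, with z measured from that loop.
Loop 1 (z = 0.064 m): B₁ = 1.38×10⁻⁶ T. Loop 2 (z = 0.064 m): B₂ = 1.38×10⁻⁶ T.
The fields add: B = B₁ + B₂ = 2.76×10⁻⁶ T.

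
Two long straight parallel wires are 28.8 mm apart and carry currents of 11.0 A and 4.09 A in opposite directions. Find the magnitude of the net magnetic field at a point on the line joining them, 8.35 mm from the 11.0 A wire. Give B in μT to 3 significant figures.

Each long wire gives B = μ₀I/(2πd). Distances are d₁ = 0.00835 m and d₂ = 0.02045 m.
B₁ = 2.63×10⁻⁴ T, B₂ = 4.00×10⁻⁵ T.
Between antiparallel currents both contributions point the same way, so they add. B = B₁ + B₂ = 2.63×10⁻⁴ + 4.00×10⁻⁵ = 3.03×10⁻⁴ T.

B ≈ 303 μT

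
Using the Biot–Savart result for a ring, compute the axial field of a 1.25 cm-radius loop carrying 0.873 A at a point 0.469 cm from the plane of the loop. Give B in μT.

B ≈ 36.0 μT

On the axis of a circular loop, B = μ₀IR² / [2(R²+z²)^(3/2)].
R² + z² = (0.0125)² + (0.00469)² = 0.0001782 m², and (R²+z²)^(3/2) = 2.38×10⁻⁶ m³.
B = (4π×10⁻⁷ × 0.873 × 0.0001563) / (2 × 2.38×10⁻⁶) = 3.60×10⁻⁵ T.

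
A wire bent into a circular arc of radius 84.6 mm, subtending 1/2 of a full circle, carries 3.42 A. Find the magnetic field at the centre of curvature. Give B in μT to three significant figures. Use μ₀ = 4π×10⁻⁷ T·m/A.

B ≈ 12.7 μT

The Biot–Savart field of a circular arc at its centre is B = μ₀Iφ/(4πR), with φ = 3.142 rad.
B = (4π×10⁻⁷ × 3.42 × 3.142) / (4π × 0.0846) = 1.27×10⁻⁵ T.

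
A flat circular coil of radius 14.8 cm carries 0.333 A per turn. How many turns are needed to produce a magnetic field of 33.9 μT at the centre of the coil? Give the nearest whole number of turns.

N = 24

For an N-turn coil, B = Nμ₀I/(2R). A single turn gives B₁ = 1.41×10⁻⁶ T with R = 0.148 m.
N = B/B₁ = 3.39×10⁻⁵ / 1.41×10⁻⁶ = 23.98.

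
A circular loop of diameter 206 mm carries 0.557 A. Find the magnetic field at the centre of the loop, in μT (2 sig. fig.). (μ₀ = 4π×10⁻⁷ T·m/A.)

B ≈ 3.4 μT

At the centre of a circular loop the Biot–Savart law gives B = μ₀I/(2R) (so R = 0.103 m).
B = (4π×10⁻⁷ × 0.557) / (2 × 0.103) = 3.40×10⁻⁶ T.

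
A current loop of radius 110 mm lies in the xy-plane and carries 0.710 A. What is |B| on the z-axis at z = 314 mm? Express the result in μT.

On the axis of a circular loop, B = μ₀IR² / [2(R²+z²)^(3/2)].
R² + z² = (0.11)² + (0.314)² = 0.1107 m², and (R²+z²)^(3/2) = 3.68×10⁻² m³.
B = (4π×10⁻⁷ × 0.710 × 0.0121) / (2 × 3.68×10⁻²) = 1.47×10⁻⁷ T.

B ≈ 0.147 μT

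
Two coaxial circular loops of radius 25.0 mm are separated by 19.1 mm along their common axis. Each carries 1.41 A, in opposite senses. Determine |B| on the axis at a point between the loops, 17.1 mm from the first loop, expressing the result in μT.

B ≈ 15.2 μT

Each loop contributes B = μ₀IR²/[2(R²+z²)^(3/2)] on the axis, with z measured from that loop.
Loop 1 (z = 0.0171 m): B₁ = 1.99×10⁻⁵ T. Loop 2 (z = 0.002 m): B₂ = 3.51×10⁻⁵ T.
The fields oppose: B = |B₁ − B₂| = 1.52×10⁻⁵ T.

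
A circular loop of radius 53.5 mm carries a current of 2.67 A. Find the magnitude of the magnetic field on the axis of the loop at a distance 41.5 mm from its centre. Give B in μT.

On the axis of a circular loop, B = μ₀IR² / [2(R²+z²)^(3/2)].
R² + z² = (0.0535)² + (0.0415)² = 0.004585 m², and (R²+z²)^(3/2) = 3.10×10⁻⁴ m³.
B = (4π×10⁻⁷ × 2.67 × 0.002862) / (2 × 3.10×10⁻⁴) = 1.55×10⁻⁵ T.

B ≈ 15.5 μT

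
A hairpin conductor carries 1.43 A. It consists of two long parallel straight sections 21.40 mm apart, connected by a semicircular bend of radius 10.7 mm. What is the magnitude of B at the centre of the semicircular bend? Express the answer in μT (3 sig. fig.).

The semicircular arc contributes B_arc = μ₀I·π/(4πR) = μ₀I/(4R) = 4.20×10⁻⁵ T.
Each semi-infinite lead is at perpendicular distance R = 0.0107 m from the centre, with the perpendicular foot at its near end, so it contributes μ₀I/(4πR); both point the same way, together 2.67×10⁻⁵ T.
Arc and leads all point the same direction: B = 4.20×10⁻⁵ + 2.67×10⁻⁵ = 6.87×10⁻⁵ T.

B ≈ 68.7 μT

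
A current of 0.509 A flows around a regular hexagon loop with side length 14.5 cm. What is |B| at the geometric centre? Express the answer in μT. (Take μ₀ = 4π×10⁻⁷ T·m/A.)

Each side is a finite straight segment at perpendicular distance d = a/(2 tan(π/6)) = 0.1256 m from the centre, with end-angles ±π/6.
One side contributes B₁ = (μ₀I/4πd)·2 sin(π/6) = 4.05×10⁻⁷ T.
All 6 sides add in the same direction: B = 6 × 4.05×10⁻⁷ = 2.43×10⁻⁶ T.

B ≈ 2.43 μT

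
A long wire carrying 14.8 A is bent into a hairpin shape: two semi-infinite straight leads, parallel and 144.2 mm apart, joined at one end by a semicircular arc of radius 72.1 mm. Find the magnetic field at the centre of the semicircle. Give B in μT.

The semicircular arc contributes B_arc = μ₀I·π/(4πR) = μ₀I/(4R) = 6.45×10⁻⁵ T.
Each semi-infinite lead is at perpendicular distance R = 0.0721 m from the centre, with the perpendicular foot at its near end, so it contributes μ₀I/(4πR); both point the same way, together 4.11×10⁻⁵ T.
Arc and leads all point the same direction: B = 6.45×10⁻⁵ + 4.11×10⁻⁵ = 1.06×10⁻⁴ T.

B ≈ 106 μT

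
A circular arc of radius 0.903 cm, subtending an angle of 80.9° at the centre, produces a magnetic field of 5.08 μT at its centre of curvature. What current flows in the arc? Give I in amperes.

For a circular arc, B = μ₀Iφ/(4πR) with φ in radians; here φ = 1.412 rad.
So I = 4πRB/(μ₀φ) = 4π × 0.00903 × 5.08×10⁻⁶ / (4π×10⁻⁷ × 1.412) = 0.325 A.

I ≈ 0.325 A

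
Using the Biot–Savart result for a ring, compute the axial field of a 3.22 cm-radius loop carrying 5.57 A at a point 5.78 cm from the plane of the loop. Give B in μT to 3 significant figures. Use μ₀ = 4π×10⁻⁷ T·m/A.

B ≈ 12.5 μT

On the axis of a circular loop, B = μ₀IR² / [2(R²+z²)^(3/2)].
R² + z² = (0.0322)² + (0.0578)² = 0.004378 m², and (R²+z²)^(3/2) = 2.90×10⁻⁴ m³.
B = (4π×10⁻⁷ × 5.57 × 0.001037) / (2 × 2.90×10⁻⁴) = 1.25×10⁻⁵ T.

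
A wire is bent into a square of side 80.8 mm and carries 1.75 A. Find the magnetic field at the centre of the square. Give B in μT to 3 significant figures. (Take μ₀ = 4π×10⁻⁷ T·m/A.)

Each side is a finite straight segment at perpendicular distance d = a/(2 tan(π/4)) = 0.0404 m from the centre, with end-angles ±π/4.
One side contributes B₁ = (μ₀I/4πd)·2 sin(π/4) = 6.13×10⁻⁶ T.
All 4 sides add in the same direction: B = 4 × 6.13×10⁻⁶ = 2.45×10⁻⁵ T.

B ≈ 24.5 μT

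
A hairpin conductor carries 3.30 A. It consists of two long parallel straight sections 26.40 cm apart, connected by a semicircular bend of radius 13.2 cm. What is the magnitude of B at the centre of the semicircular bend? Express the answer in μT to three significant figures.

The semicircular arc contributes B_arc = μ₀I·π/(4πR) = μ₀I/(4R) = 7.85×10⁻⁶ T.
Each semi-infinite lead is at perpendicular distance R = 0.132 m from the centre, with the perpendicular foot at its near end, so it contributes μ₀I/(4πR); both point the same way, together 5.00×10⁻⁶ T.
Arc and leads all point the same direction: B = 7.85×10⁻⁶ + 5.00×10⁻⁶ = 1.29×10⁻⁵ T.

B ≈ 12.9 μT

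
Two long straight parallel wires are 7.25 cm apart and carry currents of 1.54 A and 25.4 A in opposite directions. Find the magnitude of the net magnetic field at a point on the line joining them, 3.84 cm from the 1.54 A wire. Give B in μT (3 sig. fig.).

Each long wire gives B = μ₀I/(2πd). Distances are d₁ = 0.0384 m and d₂ = 0.0341 m.
B₁ = 8.02×10⁻⁶ T, B₂ = 1.49×10⁻⁴ T.
Between antiparallel currents both contributions point the same way, so they add. B = B₁ + B₂ = 8.02×10⁻⁶ + 1.49×10⁻⁴ = 1.57×10⁻⁴ T.

B ≈ 157 μT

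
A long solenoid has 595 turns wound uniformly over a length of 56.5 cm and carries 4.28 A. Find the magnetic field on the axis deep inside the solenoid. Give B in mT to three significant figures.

B ≈ 5.66 mT

Inside a long solenoid, B = μ₀nI with n = 1053 turns/m.
B = 4π×10⁻⁷ × 1053 × 4.28 = 5.66×10⁻³ T.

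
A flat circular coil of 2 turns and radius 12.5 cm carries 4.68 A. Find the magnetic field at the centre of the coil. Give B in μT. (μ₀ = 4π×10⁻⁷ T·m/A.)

B ≈ 47.0 μT

For an N-turn flat coil, B = Nμ₀I/(2R) with R = 0.125 m.
B = 2 × 2.35×10⁻⁵ T = 4.70×10⁻⁵ T.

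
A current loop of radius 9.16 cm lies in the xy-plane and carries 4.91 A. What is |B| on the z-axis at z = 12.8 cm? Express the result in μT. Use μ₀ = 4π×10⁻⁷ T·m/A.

B ≈ 6.64 μT

On the axis of a circular loop, B = μ₀IR² / [2(R²+z²)^(3/2)].
R² + z² = (0.0916)² + (0.128)² = 0.02477 m², and (R²+z²)^(3/2) = 3.90×10⁻³ m³.
B = (4π×10⁻⁷ × 4.91 × 0.008391) / (2 × 3.90×10⁻³) = 6.64×10⁻⁶ T.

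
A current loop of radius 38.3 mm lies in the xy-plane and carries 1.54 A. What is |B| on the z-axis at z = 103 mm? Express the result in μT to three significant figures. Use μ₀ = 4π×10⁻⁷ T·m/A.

B ≈ 1.07 μT

On the axis of a circular loop, B = μ₀IR² / [2(R²+z²)^(3/2)].
R² + z² = (0.0383)² + (0.103)² = 0.01208 m², and (R²+z²)^(3/2) = 1.33×10⁻³ m³.
B = (4π×10⁻⁷ × 1.54 × 0.001467) / (2 × 1.33×10⁻³) = 1.07×10⁻⁶ T.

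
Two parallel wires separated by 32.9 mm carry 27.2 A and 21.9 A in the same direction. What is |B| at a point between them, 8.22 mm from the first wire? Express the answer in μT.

B ≈ 484 μT

Each long wire gives B = μ₀I/(2πd). Distances are d₁ = 0.00822 m and d₂ = 0.02468 m.
B₁ = 6.62×10⁻⁴ T, B₂ = 1.77×10⁻⁴ T.
Between parallel currents the two contributions point in opposite directions, so they subtract. B = |B₁ − B₂| = |6.62×10⁻⁴ − 1.77×10⁻⁴| = 4.84×10⁻⁴ T.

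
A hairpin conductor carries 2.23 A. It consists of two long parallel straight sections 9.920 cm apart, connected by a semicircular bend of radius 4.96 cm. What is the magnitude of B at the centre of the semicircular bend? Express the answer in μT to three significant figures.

B ≈ 23.1 μT

The semicircular arc contributes B_arc = μ₀I·π/(4πR) = μ₀I/(4R) = 1.41×10⁻⁵ T.
Each semi-infinite lead is at perpendicular distance R = 0.0496 m from the centre, with the perpendicular foot at its near end, so it contributes μ₀I/(4πR); both point the same way, together 8.99×10⁻⁶ T.
Arc and leads all point the same direction: B = 1.41×10⁻⁵ + 8.99×10⁻⁶ = 2.31×10⁻⁵ T.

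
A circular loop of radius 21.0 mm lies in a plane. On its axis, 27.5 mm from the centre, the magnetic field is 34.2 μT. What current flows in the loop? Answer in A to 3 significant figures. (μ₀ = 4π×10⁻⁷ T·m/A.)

I ≈ 5.11 A

On the axis of a loop, B = μ₀IR²/[2(R²+z²)^(3/2)], so I = 2B(R²+z²)^(3/2)/(μ₀R²).
R² + z² = 0.000441 + 0.0007562 = 0.001197 m²; raised to 3/2 gives 4.14×10⁻⁵ m³.
I = 2 × 3.42×10⁻⁵ × 4.14×10⁻⁵ / (1.26×10⁻⁶ × 0.000441) = 5.11 A.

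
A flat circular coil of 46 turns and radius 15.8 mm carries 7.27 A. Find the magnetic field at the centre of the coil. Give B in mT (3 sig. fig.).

For an N-turn flat coil, B = Nμ₀I/(2R) with R = 0.0158 m.
B = 46 × 2.89×10⁻⁴ T = 1.33×10⁻² T.

B ≈ 13.3 mT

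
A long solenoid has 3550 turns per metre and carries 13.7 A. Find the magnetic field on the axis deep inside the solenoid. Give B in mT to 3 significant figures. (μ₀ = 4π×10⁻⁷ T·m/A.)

B ≈ 61.1 mT

Inside a long solenoid, B = μ₀nI with n = 3550 turns/m.
B = 4π×10⁻⁷ × 3550 × 13.7 = 6.11×10⁻² T.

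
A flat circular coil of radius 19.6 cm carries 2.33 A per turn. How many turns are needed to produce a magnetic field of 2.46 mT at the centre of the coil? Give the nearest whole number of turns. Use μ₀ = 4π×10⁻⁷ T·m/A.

N = 329

For an N-turn coil, B = Nμ₀I/(2R). A single turn gives B₁ = 7.47×10⁻⁶ T with R = 0.196 m.
N = B/B₁ = 2.46×10⁻³ / 7.47×10⁻⁶ = 329.35.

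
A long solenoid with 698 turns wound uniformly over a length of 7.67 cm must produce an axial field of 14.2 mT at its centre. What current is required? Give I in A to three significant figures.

Inside a long solenoid B = μ₀nI with n = 9100 m⁻¹, so I = B/(μ₀n).
I = 1.42×10⁻² / (4π×10⁻⁷ × 9100) = 1.24 A.

I ≈ 1.24 A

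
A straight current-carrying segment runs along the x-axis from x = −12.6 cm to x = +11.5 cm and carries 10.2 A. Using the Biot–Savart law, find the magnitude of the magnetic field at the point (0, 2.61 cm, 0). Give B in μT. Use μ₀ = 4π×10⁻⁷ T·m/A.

For a finite straight segment, B = (μ₀I/4πd)(sinθ₁ + sinθ₂), where θ₁, θ₂ are the angles from the perpendicular to each end.
The perpendicular distance is d = 0.0261 m; the end-offsets along the wire are a = 0.126 m and b = 0.115 m.
sinθ₁ = 0.126/√(0.126²+0.0261²) = 0.9792; sinθ₂ = 0.115/√(0.115²+0.0261²) = 0.9752.
B = (4π×10⁻⁷ × 10.2) / (4π × 0.0261) × (0.9792 + 0.9752) = 7.64×10⁻⁵ T.

B ≈ 76.4 μT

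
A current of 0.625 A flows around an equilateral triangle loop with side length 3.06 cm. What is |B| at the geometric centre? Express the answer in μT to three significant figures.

B ≈ 36.8 μT

Each side is a finite straight segment at perpendicular distance d = a/(2 tan(π/3)) = 0.008833 m from the centre, with end-angles ±π/3.
One side contributes B₁ = (μ₀I/4πd)·2 sin(π/3) = 1.23×10⁻⁵ T.
All 3 sides add in the same direction: B = 3 × 1.23×10⁻⁵ = 3.68×10⁻⁵ T.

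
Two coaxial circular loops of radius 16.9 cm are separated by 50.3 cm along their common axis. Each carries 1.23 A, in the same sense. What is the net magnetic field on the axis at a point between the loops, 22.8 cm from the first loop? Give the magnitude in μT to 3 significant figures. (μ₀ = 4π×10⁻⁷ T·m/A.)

Each loop contributes B = μ₀IR²/[2(R²+z²)^(3/2)] on the axis, with z measured from that loop.
Loop 1 (z = 0.228 m): B₁ = 9.66×10⁻⁷ T. Loop 2 (z = 0.275 m): B₂ = 6.56×10⁻⁷ T.
The fields add: B = B₁ + B₂ = 1.62×10⁻⁶ T.

B ≈ 1.62 μT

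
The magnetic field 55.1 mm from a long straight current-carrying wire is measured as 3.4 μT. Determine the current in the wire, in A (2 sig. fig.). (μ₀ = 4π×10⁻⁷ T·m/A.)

I ≈ 0.94 A

For a long straight wire B = μ₀I/(2πd), so I = 2πdB/μ₀.
I = 2π × 0.0551 × 3.40×10⁻⁶ / (4π×10⁻⁷) = 0.937 A.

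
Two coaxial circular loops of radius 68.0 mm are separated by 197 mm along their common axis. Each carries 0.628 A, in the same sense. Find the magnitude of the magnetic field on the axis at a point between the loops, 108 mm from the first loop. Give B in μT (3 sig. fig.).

B ≈ 2.18 μT

Each loop contributes B = μ₀IR²/[2(R²+z²)^(3/2)] on the axis, with z measured from that loop.
Loop 1 (z = 0.108 m): B₁ = 8.78×10⁻⁷ T. Loop 2 (z = 0.089 m): B₂ = 1.30×10⁻⁶ T.
The fields add: B = B₁ + B₂ = 2.18×10⁻⁶ T.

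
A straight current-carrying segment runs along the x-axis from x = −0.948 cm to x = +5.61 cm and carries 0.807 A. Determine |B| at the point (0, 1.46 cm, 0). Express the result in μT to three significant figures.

B ≈ 8.36 μT

For a finite straight segment, B = (μ₀I/4πd)(sinθ₁ + sinθ₂), where θ₁, θ₂ are the angles from the perpendicular to each end.
The perpendicular distance is d = 0.0146 m; the end-offsets along the wire are a = 0.00948 m and b = 0.0561 m.
sinθ₁ = 0.00948/√(0.00948²+0.0146²) = 0.5446; sinθ₂ = 0.0561/√(0.0561²+0.0146²) = 0.9678.
B = (4π×10⁻⁷ × 0.807) / (4π × 0.0146) × (0.5446 + 0.9678) = 8.36×10⁻⁶ T.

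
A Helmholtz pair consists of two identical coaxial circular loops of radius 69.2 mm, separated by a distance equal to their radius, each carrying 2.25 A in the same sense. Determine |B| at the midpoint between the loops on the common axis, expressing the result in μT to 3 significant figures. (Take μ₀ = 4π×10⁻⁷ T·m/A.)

Each loop contributes B = μ₀IR²/[2(R²+z²)^(3/2)] on the axis, with z measured from that loop.
Loop 1 (z = 0.0346 m): B₁ = 1.46×10⁻⁵ T. Loop 2 (z = 0.0346 m): B₂ = 1.46×10⁻⁵ T.
The fields add: B = B₁ + B₂ = 2.92×10⁻⁵ T.

B ≈ 29.2 μT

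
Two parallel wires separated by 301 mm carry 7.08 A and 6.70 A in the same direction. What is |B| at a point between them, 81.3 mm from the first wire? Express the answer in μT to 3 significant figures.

B ≈ 11.3 μT

Each long wire gives B = μ₀I/(2πd). Distances are d₁ = 0.0813 m and d₂ = 0.2197 m.
B₁ = 1.74×10⁻⁵ T, B₂ = 6.10×10⁻⁶ T.
Between parallel currents the two contributions point in opposite directions, so they subtract. B = |B₁ − B₂| = |1.74×10⁻⁵ − 6.10×10⁻⁶| = 1.13×10⁻⁵ T.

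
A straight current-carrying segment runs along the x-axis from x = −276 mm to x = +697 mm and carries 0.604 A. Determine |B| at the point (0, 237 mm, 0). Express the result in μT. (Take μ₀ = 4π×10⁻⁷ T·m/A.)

B ≈ 0.435 μT

For a finite straight segment, B = (μ₀I/4πd)(sinθ₁ + sinθ₂), where θ₁, θ₂ are the angles from the perpendicular to each end.
The perpendicular distance is d = 0.237 m; the end-offsets along the wire are a = 0.276 m and b = 0.697 m.
sinθ₁ = 0.276/√(0.276²+0.237²) = 0.7587; sinθ₂ = 0.697/√(0.697²+0.237²) = 0.9468.
B = (4π×10⁻⁷ × 0.604) / (4π × 0.237) × (0.7587 + 0.9468) = 4.35×10⁻⁷ T.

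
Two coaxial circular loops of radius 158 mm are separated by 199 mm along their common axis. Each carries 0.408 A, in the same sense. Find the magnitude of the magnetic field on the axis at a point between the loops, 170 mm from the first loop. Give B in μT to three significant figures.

Each loop contributes B = μ₀IR²/[2(R²+z²)^(3/2)] on the axis, with z measured from that loop.
Loop 1 (z = 0.17 m): B₁ = 5.12×10⁻⁷ T. Loop 2 (z = 0.029 m): B₂ = 1.54×10⁻⁶ T.
The fields add: B = B₁ + B₂ = 2.06×10⁻⁶ T.

B ≈ 2.06 μT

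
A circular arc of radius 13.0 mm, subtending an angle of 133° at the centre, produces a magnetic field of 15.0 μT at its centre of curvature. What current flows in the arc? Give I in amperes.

I ≈ 0.840 A

For a circular arc, B = μ₀Iφ/(4πR) with φ in radians; here φ = 2.321 rad.
So I = 4πRB/(μ₀φ) = 4π × 0.013 × 1.50×10⁻⁵ / (4π×10⁻⁷ × 2.321) = 0.840 A.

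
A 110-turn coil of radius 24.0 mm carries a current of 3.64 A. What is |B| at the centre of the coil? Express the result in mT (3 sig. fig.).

B ≈ 10.5 mT

For an N-turn flat coil, B = Nμ₀I/(2R) with R = 0.024 m.
B = 110 × 9.53×10⁻⁵ T = 1.05×10⁻² T.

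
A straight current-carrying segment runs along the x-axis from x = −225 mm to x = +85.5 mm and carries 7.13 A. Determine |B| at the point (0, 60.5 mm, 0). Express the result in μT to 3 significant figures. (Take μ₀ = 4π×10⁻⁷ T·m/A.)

For a finite straight segment, B = (μ₀I/4πd)(sinθ₁ + sinθ₂), where θ₁, θ₂ are the angles from the perpendicular to each end.
The perpendicular distance is d = 0.0605 m; the end-offsets along the wire are a = 0.225 m and b = 0.0855 m.
sinθ₁ = 0.225/√(0.225²+0.0605²) = 0.9657; sinθ₂ = 0.0855/√(0.0855²+0.0605²) = 0.8163.
B = (4π×10⁻⁷ × 7.13) / (4π × 0.0605) × (0.9657 + 0.8163) = 2.10×10⁻⁵ T.

B ≈ 21.0 μT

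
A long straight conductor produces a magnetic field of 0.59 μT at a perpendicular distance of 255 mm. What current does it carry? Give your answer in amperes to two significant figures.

I ≈ 0.75 A

For a long straight wire B = μ₀I/(2πd), so I = 2πdB/μ₀.
I = 2π × 0.255 × 5.90×10⁻⁷ / (4π×10⁻⁷) = 0.752 A.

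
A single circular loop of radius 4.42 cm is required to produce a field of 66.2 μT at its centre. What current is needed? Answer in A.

At the centre of a circular loop B = μ₀I/(2R), so I = 2RB/μ₀.
With R = 0.0442 m, I = 2 × 0.0442 × 6.62×10⁻⁵ / (4π×10⁻⁷) = 4.66 A.

I ≈ 4.66 A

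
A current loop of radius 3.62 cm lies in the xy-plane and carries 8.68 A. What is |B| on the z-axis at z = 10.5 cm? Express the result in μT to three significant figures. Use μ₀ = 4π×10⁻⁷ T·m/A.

On the axis of a circular loop, B = μ₀IR² / [2(R²+z²)^(3/2)].
R² + z² = (0.0362)² + (0.105)² = 0.01234 m², and (R²+z²)^(3/2) = 1.37×10⁻³ m³.
B = (4π×10⁻⁷ × 8.68 × 0.00131) / (2 × 1.37×10⁻³) = 5.22×10⁻⁶ T.

B ≈ 5.22 μT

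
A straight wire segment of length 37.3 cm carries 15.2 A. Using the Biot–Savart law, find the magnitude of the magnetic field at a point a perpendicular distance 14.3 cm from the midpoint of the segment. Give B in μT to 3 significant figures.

For a finite straight segment, B = (μ₀I/4πd)(sinθ₁ + sinθ₂), where θ₁, θ₂ are the angles from the perpendicular to each end.
The perpendicular from the point meets the wire at its midpoint, so each end is L/2 = 0.1865 m away along the wire.
sinθ₁ = 0.1865/√(0.1865²+0.143²) = 0.7936; sinθ₂ = 0.1865/√(0.1865²+0.143²) = 0.7936.
B = (4π×10⁻⁷ × 15.2) / (4π × 0.143) × (0.7936 + 0.7936) = 1.69×10⁻⁵ T.

B ≈ 16.9 μT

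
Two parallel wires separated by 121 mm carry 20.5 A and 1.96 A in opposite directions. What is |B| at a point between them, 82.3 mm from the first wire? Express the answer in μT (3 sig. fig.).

B ≈ 59.9 μT

Each long wire gives B = μ₀I/(2πd). Distances are d₁ = 0.0823 m and d₂ = 0.0387 m.
B₁ = 4.98×10⁻⁵ T, B₂ = 1.01×10⁻⁵ T.
Between antiparallel currents both contributions point the same way, so they add. B = B₁ + B₂ = 4.98×10⁻⁵ + 1.01×10⁻⁵ = 5.99×10⁻⁵ T.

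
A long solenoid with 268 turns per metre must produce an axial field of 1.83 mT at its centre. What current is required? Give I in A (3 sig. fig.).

I ≈ 5.43 A

Inside a long solenoid B = μ₀nI with n = 268 m⁻¹, so I = B/(μ₀n).
I = 1.83×10⁻³ / (4π×10⁻⁷ × 268) = 5.43 A.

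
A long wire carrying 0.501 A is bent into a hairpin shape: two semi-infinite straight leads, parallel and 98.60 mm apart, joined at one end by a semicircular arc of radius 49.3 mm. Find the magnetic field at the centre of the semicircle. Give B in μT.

B ≈ 5.23 μT

The semicircular arc contributes B_arc = μ₀I·π/(4πR) = μ₀I/(4R) = 3.19×10⁻⁶ T.
Each semi-infinite lead is at perpendicular distance R = 0.0493 m from the centre, with the perpendicular foot at its near end, so it contributes μ₀I/(4πR); both point the same way, together 2.03×10⁻⁶ T.
Arc and leads all point the same direction: B = 3.19×10⁻⁶ + 2.03×10⁻⁶ = 5.23×10⁻⁶ T.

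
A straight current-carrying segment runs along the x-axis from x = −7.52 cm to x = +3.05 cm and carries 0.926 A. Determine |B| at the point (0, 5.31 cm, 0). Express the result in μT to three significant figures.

For a finite straight segment, B = (μ₀I/4πd)(sinθ₁ + sinθ₂), where θ₁, θ₂ are the angles from the perpendicular to each end.
The perpendicular distance is d = 0.0531 m; the end-offsets along the wire are a = 0.0752 m and b = 0.0305 m.
sinθ₁ = 0.0752/√(0.0752²+0.0531²) = 0.8169; sinθ₂ = 0.0305/√(0.0305²+0.0531²) = 0.4981.
B = (4π×10⁻⁷ × 0.926) / (4π × 0.0531) × (0.8169 + 0.4981) = 2.29×10⁻⁶ T.

B ≈ 2.29 μT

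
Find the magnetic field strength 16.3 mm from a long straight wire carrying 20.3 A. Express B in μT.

B ≈ 249 μT

For an infinitely long straight wire, B = μ₀I/(2πd).
B = (4π×10⁻⁷ × 20.3) / (2π × 0.0163) = 2.49×10⁻⁴ T.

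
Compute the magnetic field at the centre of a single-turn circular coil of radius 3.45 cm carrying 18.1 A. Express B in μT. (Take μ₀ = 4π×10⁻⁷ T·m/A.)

At the centre of a circular loop the Biot–Savart law gives B = μ₀I/(2R).
B = (4π×10⁻⁷ × 18.1) / (2 × 0.0345) = 3.30×10⁻⁴ T.

B ≈ 330 μT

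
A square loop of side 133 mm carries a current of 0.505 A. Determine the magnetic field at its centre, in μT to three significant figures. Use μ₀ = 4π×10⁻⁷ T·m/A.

B ≈ 4.30 μT

Each side is a finite straight segment at perpendicular distance d = a/(2 tan(π/4)) = 0.0665 m from the centre, with end-angles ±π/4.
One side contributes B₁ = (μ₀I/4πd)·2 sin(π/4) = 1.07×10⁻⁶ T.
All 4 sides add in the same direction: B = 4 × 1.07×10⁻⁶ = 4.30×10⁻⁶ T.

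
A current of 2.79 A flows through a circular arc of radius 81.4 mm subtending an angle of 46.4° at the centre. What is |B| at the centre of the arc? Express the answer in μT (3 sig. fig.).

B ≈ 2.78 μT

The Biot–Savart field of a circular arc at its centre is B = μ₀Iφ/(4πR), with φ = 0.8098 rad.
B = (4π×10⁻⁷ × 2.79 × 0.8098) / (4π × 0.0814) = 2.78×10⁻⁶ T.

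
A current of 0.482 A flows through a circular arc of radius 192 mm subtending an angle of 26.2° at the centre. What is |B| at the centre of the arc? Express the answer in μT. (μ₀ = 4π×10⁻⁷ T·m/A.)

B ≈ 0.115 μT

The Biot–Savart field of a circular arc at its centre is B = μ₀Iφ/(4πR), with φ = 0.4573 rad.
B = (4π×10⁻⁷ × 0.482 × 0.4573) / (4π × 0.192) = 1.15×10⁻⁷ T.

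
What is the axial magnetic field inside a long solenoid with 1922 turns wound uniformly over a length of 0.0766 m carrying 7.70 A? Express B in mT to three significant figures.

B ≈ 243 mT

Inside a long solenoid, B = μ₀nI with n = 2.509×10⁴ turns/m.
B = 4π×10⁻⁷ × 2.509×10⁴ × 7.70 = 0.243 T.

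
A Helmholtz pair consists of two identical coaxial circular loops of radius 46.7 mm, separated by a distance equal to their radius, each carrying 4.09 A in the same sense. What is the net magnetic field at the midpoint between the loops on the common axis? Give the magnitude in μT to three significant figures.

Each loop contributes B = μ₀IR²/[2(R²+z²)^(3/2)] on the axis, with z measured from that loop.
Loop 1 (z = 0.02335 m): B₁ = 3.94×10⁻⁵ T. Loop 2 (z = 0.02335 m): B₂ = 3.94×10⁻⁵ T.
The fields add: B = B₁ + B₂ = 7.88×10⁻⁵ T.

B ≈ 78.8 μT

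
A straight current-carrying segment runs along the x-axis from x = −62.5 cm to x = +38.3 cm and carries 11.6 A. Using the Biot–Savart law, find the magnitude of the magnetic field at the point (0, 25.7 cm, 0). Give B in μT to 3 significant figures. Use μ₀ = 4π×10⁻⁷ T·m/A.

For a finite straight segment, B = (μ₀I/4πd)(sinθ₁ + sinθ₂), where θ₁, θ₂ are the angles from the perpendicular to each end.
The perpendicular distance is d = 0.257 m; the end-offsets along the wire are a = 0.625 m and b = 0.383 m.
sinθ₁ = 0.625/√(0.625²+0.257²) = 0.9249; sinθ₂ = 0.383/√(0.383²+0.257²) = 0.8304.
B = (4π×10⁻⁷ × 11.6) / (4π × 0.257) × (0.9249 + 0.8304) = 7.92×10⁻⁶ T.

B ≈ 7.92 μT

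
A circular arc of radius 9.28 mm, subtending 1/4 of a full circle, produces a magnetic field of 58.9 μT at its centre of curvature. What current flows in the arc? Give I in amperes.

For a circular arc, B = μ₀Iφ/(4πR) with φ in radians; here φ = 1.571 rad.
So I = 4πRB/(μ₀φ) = 4π × 0.00928 × 5.89×10⁻⁵ / (4π×10⁻⁷ × 1.571) = 3.48 A.

I ≈ 3.48 A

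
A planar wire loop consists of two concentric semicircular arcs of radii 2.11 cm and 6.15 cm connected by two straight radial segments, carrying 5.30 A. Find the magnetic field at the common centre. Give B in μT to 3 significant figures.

The radial connectors point toward the centre, so dl × r̂ = 0 and they contribute nothing.
Each semicircle gives μ₀I/(4R): inner arc 7.89×10⁻⁵ T, outer arc 2.71×10⁻⁵ T.
The two arcs carry current in opposite angular senses, so their fields oppose: B = |7.89×10⁻⁵ − 2.71×10⁻⁵| = 5.18×10⁻⁵ T.

B ≈ 51.8 μT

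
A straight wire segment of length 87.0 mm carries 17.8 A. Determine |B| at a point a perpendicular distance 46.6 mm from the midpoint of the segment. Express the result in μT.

B ≈ 52.1 μT

For a finite straight segment, B = (μ₀I/4πd)(sinθ₁ + sinθ₂), where θ₁, θ₂ are the angles from the perpendicular to each end.
The perpendicular from the point meets the wire at its midpoint, so each end is L/2 = 0.0435 m away along the wire.
sinθ₁ = 0.0435/√(0.0435²+0.0466²) = 0.6824; sinθ₂ = 0.0435/√(0.0435²+0.0466²) = 0.6824.
B = (4π×10⁻⁷ × 17.8) / (4π × 0.0466) × (0.6824 + 0.6824) = 5.21×10⁻⁵ T.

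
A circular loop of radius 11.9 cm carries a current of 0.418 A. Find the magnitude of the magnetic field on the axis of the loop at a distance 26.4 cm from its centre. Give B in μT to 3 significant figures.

On the axis of a circular loop, B = μ₀IR² / [2(R²+z²)^(3/2)].
R² + z² = (0.119)² + (0.264)² = 0.08386 m², and (R²+z²)^(3/2) = 2.43×10⁻² m³.
B = (4π×10⁻⁷ × 0.418 × 0.01416) / (2 × 2.43×10⁻²) = 1.53×10⁻⁷ T.

B ≈ 0.153 μT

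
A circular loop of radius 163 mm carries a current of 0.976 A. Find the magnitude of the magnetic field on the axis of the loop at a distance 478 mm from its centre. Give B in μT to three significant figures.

On the axis of a circular loop, B = μ₀IR² / [2(R²+z²)^(3/2)].
R² + z² = (0.163)² + (0.478)² = 0.2551 m², and (R²+z²)^(3/2) = 0.129 m³.
B = (4π×10⁻⁷ × 0.976 × 0.02657) / (2 × 0.129) = 1.26×10⁻⁷ T.

B ≈ 0.126 μT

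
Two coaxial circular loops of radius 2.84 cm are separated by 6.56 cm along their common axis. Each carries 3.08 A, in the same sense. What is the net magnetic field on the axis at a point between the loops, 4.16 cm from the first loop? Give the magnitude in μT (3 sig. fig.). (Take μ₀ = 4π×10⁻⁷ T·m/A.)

B ≈ 42.6 μT

Each loop contributes B = μ₀IR²/[2(R²+z²)^(3/2)] on the axis, with z measured from that loop.
Loop 1 (z = 0.0416 m): B₁ = 1.22×10⁻⁵ T. Loop 2 (z = 0.024 m): B₂ = 3.04×10⁻⁵ T.
The fields add: B = B₁ + B₂ = 4.26×10⁻⁵ T.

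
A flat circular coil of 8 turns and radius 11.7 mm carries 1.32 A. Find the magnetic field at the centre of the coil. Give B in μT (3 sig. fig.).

B ≈ 567 μT

For an N-turn flat coil, B = Nμ₀I/(2R) with R = 0.0117 m.
B = 8 × 7.09×10⁻⁵ T = 5.67×10⁻⁴ T.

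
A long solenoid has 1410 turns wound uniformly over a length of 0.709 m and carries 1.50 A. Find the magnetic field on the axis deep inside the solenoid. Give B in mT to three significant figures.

B ≈ 3.75 mT

Inside a long solenoid, B = μ₀nI with n = 1989 turns/m.
B = 4π×10⁻⁷ × 1989 × 1.50 = 3.75×10⁻³ T.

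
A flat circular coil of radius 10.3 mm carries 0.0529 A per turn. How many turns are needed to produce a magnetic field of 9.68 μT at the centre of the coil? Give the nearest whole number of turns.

For an N-turn coil, B = Nμ₀I/(2R). A single turn gives B₁ = 3.23×10⁻⁶ T with R = 0.0103 m.
N = B/B₁ = 9.68×10⁻⁶ / 3.23×10⁻⁶ = 3.00.

N = 3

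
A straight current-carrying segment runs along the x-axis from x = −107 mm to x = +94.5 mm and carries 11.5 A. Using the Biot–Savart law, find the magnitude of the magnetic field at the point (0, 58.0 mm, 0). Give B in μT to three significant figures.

For a finite straight segment, B = (μ₀I/4πd)(sinθ₁ + sinθ₂), where θ₁, θ₂ are the angles from the perpendicular to each end.
The perpendicular distance is d = 0.058 m; the end-offsets along the wire are a = 0.107 m and b = 0.0945 m.
sinθ₁ = 0.107/√(0.107²+0.058²) = 0.8791; sinθ₂ = 0.0945/√(0.0945²+0.058²) = 0.8523.
B = (4π×10⁻⁷ × 11.5) / (4π × 0.058) × (0.8791 + 0.8523) = 3.43×10⁻⁵ T.

B ≈ 34.3 μT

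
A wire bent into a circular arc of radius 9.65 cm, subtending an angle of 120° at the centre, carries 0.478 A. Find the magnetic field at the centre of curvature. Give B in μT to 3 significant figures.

B ≈ 1.04 μT

The Biot–Savart field of a circular arc at its centre is B = μ₀Iφ/(4πR), with φ = 2.094 rad.
B = (4π×10⁻⁷ × 0.478 × 2.094) / (4π × 0.0965) = 1.04×10⁻⁶ T.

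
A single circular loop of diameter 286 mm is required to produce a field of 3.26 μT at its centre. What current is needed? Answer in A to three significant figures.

I ≈ 0.742 A

At the centre of a circular loop B = μ₀I/(2R), so I = 2RB/μ₀.
With R = 0.143 m, I = 2 × 0.143 × 3.26×10⁻⁶ / (4π×10⁻⁷) = 0.742 A.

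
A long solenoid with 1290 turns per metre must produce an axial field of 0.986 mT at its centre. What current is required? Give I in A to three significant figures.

Inside a long solenoid B = μ₀nI with n = 1290 m⁻¹, so I = B/(μ₀n).
I = 9.86×10⁻⁴ / (4π×10⁻⁷ × 1290) = 0.608 A.

I ≈ 0.608 A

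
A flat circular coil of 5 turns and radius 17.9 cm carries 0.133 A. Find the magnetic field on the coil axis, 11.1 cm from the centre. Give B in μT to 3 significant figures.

B ≈ 1.43 μT

For an N-turn flat coil, B = Nμ₀IR²/[2(R²+z²)^(3/2)] with R = 0.179 m, z = 0.111 m.
B = 5 × 2.87×10⁻⁷ T = 1.43×10⁻⁶ T.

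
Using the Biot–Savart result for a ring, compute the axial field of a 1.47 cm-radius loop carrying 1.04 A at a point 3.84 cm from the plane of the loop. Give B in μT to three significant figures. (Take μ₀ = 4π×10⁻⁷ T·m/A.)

B ≈ 2.03 μT

On the axis of a circular loop, B = μ₀IR² / [2(R²+z²)^(3/2)].
R² + z² = (0.0147)² + (0.0384)² = 0.001691 m², and (R²+z²)^(3/2) = 6.95×10⁻⁵ m³.
B = (4π×10⁻⁷ × 1.04 × 0.0002161) / (2 × 6.95×10⁻⁵) = 2.03×10⁻⁶ T.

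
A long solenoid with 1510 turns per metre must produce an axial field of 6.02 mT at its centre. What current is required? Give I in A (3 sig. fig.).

Inside a long solenoid B = μ₀nI with n = 1510 m⁻¹, so I = B/(μ₀n).
I = 6.02×10⁻³ / (4π×10⁻⁷ × 1510) = 3.17 A.

I ≈ 3.17 A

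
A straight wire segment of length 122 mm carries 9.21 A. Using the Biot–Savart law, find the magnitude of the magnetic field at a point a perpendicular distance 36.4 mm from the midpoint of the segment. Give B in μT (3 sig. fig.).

For a finite straight segment, B = (μ₀I/4πd)(sinθ₁ + sinθ₂), where θ₁, θ₂ are the angles from the perpendicular to each end.
The perpendicular from the point meets the wire at its midpoint, so each end is L/2 = 0.061 m away along the wire.
sinθ₁ = 0.061/√(0.061²+0.0364²) = 0.8587; sinθ₂ = 0.061/√(0.061²+0.0364²) = 0.8587.
B = (4π×10⁻⁷ × 9.21) / (4π × 0.0364) × (0.8587 + 0.8587) = 4.35×10⁻⁵ T.

B ≈ 43.5 μT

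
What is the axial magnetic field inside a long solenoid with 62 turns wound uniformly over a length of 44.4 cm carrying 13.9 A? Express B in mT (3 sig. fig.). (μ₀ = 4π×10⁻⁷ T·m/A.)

B ≈ 2.44 mT

Inside a long solenoid, B = μ₀nI with n = 139.6 turns/m.
B = 4π×10⁻⁷ × 139.6 × 13.9 = 2.44×10⁻³ T.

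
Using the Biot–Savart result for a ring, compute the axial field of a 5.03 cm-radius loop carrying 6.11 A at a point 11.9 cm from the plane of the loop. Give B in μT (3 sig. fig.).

B ≈ 4.50 μT

On the axis of a circular loop, B = μ₀IR² / [2(R²+z²)^(3/2)].
R² + z² = (0.0503)² + (0.119)² = 0.01669 m², and (R²+z²)^(3/2) = 2.16×10⁻³ m³.
B = (4π×10⁻⁷ × 6.11 × 0.00253) / (2 × 2.16×10⁻³) = 4.50×10⁻⁶ T.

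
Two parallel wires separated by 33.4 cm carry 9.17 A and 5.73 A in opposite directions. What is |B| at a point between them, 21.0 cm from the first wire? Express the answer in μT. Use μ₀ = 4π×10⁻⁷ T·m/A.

B ≈ 18.0 μT

Each long wire gives B = μ₀I/(2πd). Distances are d₁ = 0.21 m and d₂ = 0.124 m.
B₁ = 8.73×10⁻⁶ T, B₂ = 9.24×10⁻⁶ T.
Between antiparallel currents both contributions point the same way, so they add. B = B₁ + B₂ = 8.73×10⁻⁶ + 9.24×10⁻⁶ = 1.80×10⁻⁵ T.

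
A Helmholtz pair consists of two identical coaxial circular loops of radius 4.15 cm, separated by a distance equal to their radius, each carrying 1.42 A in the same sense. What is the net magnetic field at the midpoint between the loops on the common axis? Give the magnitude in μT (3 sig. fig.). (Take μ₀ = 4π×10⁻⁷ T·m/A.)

B ≈ 30.8 μT

Each loop contributes B = μ₀IR²/[2(R²+z²)^(3/2)] on the axis, with z measured from that loop.
Loop 1 (z = 0.02075 m): B₁ = 1.54×10⁻⁵ T. Loop 2 (z = 0.02075 m): B₂ = 1.54×10⁻⁵ T.
The fields add: B = B₁ + B₂ = 3.08×10⁻⁵ T.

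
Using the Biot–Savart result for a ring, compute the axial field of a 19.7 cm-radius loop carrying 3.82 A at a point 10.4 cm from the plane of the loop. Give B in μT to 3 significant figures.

B ≈ 8.43 μT

On the axis of a circular loop, B = μ₀IR² / [2(R²+z²)^(3/2)].
R² + z² = (0.197)² + (0.104)² = 0.04963 m², and (R²+z²)^(3/2) = 1.11×10⁻² m³.
B = (4π×10⁻⁷ × 3.82 × 0.03881) / (2 × 1.11×10⁻²) = 8.43×10⁻⁶ T.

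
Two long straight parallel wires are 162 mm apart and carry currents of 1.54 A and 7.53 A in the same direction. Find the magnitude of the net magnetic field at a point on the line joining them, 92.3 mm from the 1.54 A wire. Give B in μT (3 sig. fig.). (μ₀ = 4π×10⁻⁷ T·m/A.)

Each long wire gives B = μ₀I/(2πd). Distances are d₁ = 0.0923 m and d₂ = 0.0697 m.
B₁ = 3.34×10⁻⁶ T, B₂ = 2.16×10⁻⁵ T.
Between parallel currents the two contributions point in opposite directions, so they subtract. B = |B₁ − B₂| = |3.34×10⁻⁶ − 2.16×10⁻⁵| = 1.83×10⁻⁵ T.

B ≈ 18.3 μT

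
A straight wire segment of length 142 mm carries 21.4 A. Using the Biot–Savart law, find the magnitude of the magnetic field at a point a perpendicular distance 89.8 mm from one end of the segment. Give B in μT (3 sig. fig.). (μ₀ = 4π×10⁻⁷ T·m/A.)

B ≈ 20.1 μT

For a finite straight segment, B = (μ₀I/4πd)(sinθ₁ + sinθ₂), where θ₁, θ₂ are the angles from the perpendicular to each end.
The perpendicular foot is at one end, so the two end-offsets along the wire are 0 and L = 0.142 m.
sinθ₁ = 0/√(0²+0.0898²) = 0.0000; sinθ₂ = 0.142/√(0.142²+0.0898²) = 0.8452.
B = (4π×10⁻⁷ × 21.4) / (4π × 0.0898) × (0.0000 + 0.8452) = 2.01×10⁻⁵ T.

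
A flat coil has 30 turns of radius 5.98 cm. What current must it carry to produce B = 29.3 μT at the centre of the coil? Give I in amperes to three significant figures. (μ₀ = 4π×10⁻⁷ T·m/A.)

I ≈ 0.0930 A

For an N-turn coil, B = Nμ₀I/(2R) with R = 0.0598 m, so I = 2RB/(Nμ₀) = 2 × 0.0598 × 2.93×10⁻⁵ / (30 × 4π×10⁻⁷) = 9.30×10⁻² A.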